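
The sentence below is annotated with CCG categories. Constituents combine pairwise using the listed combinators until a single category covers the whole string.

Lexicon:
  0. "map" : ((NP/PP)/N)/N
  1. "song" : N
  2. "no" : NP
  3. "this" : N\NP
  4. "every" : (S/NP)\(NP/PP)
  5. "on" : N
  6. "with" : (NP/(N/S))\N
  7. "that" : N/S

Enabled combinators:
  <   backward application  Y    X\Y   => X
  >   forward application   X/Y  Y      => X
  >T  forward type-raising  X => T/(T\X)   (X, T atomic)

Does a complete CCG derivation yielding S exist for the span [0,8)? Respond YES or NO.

YES

[0,8] S   >
  [0,5] S/NP   <
    [0,4] NP/PP   >
      [0,2] (NP/PP)/N   >
        [0,1] "map" : ((NP/PP)/N)/N
        [1,2] "song" : N
      [2,4] N   <
        [2,3] "no" : NP
        [3,4] "this" : N\NP
    [4,5] "every" : (S/NP)\(NP/PP)
  [5,8] NP   >
    [5,7] NP/(N/S)   <
      [5,6] "on" : N
      [6,7] "with" : (NP/(N/S))\N
    [7,8] "that" : N/S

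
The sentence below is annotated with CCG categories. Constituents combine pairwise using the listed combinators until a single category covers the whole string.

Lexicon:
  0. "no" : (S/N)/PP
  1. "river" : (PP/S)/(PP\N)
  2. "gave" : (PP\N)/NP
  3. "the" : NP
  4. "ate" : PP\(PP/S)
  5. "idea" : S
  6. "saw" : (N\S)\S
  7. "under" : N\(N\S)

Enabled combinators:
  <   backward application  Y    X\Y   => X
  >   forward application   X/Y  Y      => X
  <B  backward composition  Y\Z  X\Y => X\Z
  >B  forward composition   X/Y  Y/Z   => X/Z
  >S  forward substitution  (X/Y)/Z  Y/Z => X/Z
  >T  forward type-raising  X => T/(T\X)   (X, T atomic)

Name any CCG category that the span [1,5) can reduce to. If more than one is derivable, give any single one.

[0,8] S   >
  [0,5] S/N   >
    [0,1] "no" : (S/N)/PP
    [1,5] PP   <
      [1,4] PP/S   >
        [1,2] "river" : (PP/S)/(PP\N)
        [2,4] PP\N   >
          [2,3] "gave" : (PP\N)/NP
          [3,4] "the" : NP
      [4,5] "ate" : PP\(PP/S)
  [5,8] N   <
    [5,7] N\S   <
      [5,6] "idea" : S
      [6,7] "saw" : (N\S)\S
    [7,8] "under" : N\(N\S)

PP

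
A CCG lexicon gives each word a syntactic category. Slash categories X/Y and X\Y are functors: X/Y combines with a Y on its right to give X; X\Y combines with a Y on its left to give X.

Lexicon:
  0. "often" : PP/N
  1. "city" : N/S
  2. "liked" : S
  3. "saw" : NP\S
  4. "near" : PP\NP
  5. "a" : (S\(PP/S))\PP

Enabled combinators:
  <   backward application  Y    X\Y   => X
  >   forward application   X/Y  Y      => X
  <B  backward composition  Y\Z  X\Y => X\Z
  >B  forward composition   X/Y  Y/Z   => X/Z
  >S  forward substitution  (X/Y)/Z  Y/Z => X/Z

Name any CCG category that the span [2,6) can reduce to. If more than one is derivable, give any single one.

[0,6] S   <
  [0,2] PP/S   >B
    [0,1] "often" : PP/N
    [1,2] "city" : N/S
  [2,6] S\(PP/S)   <
    [2,5] PP   <
      [2,4] NP   <
        [2,3] "liked" : S
        [3,4] "saw" : NP\S
      [4,5] "near" : PP\NP
    [5,6] "a" : (S\(PP/S))\PP

S\(PP/S)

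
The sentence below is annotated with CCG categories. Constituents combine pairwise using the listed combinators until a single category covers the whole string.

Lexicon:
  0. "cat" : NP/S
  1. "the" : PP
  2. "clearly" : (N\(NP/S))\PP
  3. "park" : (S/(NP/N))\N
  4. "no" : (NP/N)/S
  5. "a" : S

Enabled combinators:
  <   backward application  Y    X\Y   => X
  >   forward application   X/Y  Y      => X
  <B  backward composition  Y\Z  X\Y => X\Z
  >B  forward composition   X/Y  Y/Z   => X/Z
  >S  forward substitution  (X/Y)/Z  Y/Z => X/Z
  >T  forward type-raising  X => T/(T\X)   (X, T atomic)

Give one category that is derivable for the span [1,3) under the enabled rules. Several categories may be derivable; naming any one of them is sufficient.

[0,6] S   >
  [0,4] S/(NP/N)   <
    [0,3] N   <
      [0,1] "cat" : NP/S
      [1,3] N\(NP/S)   <
        [1,2] "the" : PP
        [2,3] "clearly" : (N\(NP/S))\PP
    [3,4] "park" : (S/(NP/N))\N
  [4,6] NP/N   >
    [4,5] "no" : (NP/N)/S
    [5,6] "a" : S

N\(NP/S)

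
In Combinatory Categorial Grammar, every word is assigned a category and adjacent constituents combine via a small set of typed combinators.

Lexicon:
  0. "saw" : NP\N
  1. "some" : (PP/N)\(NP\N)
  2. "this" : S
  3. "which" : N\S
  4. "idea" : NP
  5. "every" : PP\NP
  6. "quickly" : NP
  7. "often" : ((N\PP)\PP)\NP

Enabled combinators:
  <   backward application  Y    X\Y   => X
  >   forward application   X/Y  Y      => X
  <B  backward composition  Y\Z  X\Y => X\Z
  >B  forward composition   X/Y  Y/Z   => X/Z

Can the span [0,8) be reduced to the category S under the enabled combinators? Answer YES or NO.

NP\N (PP/N)\(NP\N) S N\S NP PP\NP NP ((N\PP)\PP)\NP
CKY chart[0,8] = {N}; S ∉ chart

NO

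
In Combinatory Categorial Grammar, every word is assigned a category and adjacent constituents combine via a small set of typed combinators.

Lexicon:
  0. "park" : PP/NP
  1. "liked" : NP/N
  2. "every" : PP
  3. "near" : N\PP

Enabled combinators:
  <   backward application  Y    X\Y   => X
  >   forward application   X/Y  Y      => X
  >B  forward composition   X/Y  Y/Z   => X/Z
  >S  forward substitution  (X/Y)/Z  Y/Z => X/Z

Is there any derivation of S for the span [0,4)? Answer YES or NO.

PP/NP NP/N PP N\PP
CKY chart[0,4] = {PP}; S ∉ chart

NO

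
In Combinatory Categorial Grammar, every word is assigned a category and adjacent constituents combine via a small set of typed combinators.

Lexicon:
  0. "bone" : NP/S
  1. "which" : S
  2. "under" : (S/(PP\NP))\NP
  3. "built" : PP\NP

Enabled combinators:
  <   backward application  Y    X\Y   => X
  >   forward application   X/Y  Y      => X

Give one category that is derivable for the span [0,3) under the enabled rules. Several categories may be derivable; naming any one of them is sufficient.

[0,4] S   >
  [0,3] S/(PP\NP)   <
    [0,2] NP   >
      [0,1] "bone" : NP/S
      [1,2] "which" : S
    [2,3] "under" : (S/(PP\NP))\NP
  [3,4] "built" : PP\NP

S/(PP\NP)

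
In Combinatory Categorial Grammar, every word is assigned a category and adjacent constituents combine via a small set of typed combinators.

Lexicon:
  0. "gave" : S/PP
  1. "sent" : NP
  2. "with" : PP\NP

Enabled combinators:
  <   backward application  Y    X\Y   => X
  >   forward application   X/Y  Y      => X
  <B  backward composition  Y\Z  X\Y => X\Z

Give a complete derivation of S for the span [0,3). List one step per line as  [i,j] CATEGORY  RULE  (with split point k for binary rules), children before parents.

[0,1] S/PP  lex  "gave"
[1,2] NP  lex  "sent"
[2,3] PP\NP  lex  "with"
[1,3] PP  <  k=2
[0,3] S  >  k=1

[0,3] S   >
  [0,1] "gave" : S/PP
  [1,3] PP   <
    [1,2] "sent" : NP
    [2,3] "with" : PP\NP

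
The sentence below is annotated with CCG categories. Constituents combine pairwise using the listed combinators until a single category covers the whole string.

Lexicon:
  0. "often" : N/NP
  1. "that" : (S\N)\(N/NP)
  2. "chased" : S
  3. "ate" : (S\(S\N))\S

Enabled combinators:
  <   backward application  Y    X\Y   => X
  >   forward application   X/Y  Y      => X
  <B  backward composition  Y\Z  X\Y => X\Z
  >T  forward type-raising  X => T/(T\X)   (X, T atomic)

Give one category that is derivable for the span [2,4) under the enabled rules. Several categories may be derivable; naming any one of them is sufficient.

S\(S\N)

[0,4] S   <
  [0,2] S\N   <
    [0,1] "often" : N/NP
    [1,2] "that" : (S\N)\(N/NP)
  [2,4] S\(S\N)   <
    [2,3] "chased" : S
    [3,4] "ate" : (S\(S\N))\S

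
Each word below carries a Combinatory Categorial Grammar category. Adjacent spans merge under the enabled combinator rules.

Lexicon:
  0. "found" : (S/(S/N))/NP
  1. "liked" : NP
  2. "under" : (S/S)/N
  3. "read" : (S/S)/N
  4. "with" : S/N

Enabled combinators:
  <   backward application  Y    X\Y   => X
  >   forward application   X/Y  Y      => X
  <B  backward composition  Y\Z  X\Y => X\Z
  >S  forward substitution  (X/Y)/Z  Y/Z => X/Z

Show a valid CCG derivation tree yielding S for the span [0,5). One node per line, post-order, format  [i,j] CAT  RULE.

[0,5] S   >
  [0,2] S/(S/N)   >
    [0,1] "found" : (S/(S/N))/NP
    [1,2] "liked" : NP
  [2,5] S/N   >S
    [2,3] "under" : (S/S)/N
    [3,5] S/N   >S
      [3,4] "read" : (S/S)/N
      [4,5] "with" : S/N

[0,1] (S/(S/N))/NP  lex  "found"
[1,2] NP  lex  "liked"
[0,2] S/(S/N)  >  k=1
[2,3] (S/S)/N  lex  "under"
[3,4] (S/S)/N  lex  "read"
[4,5] S/N  lex  "with"
[3,5] S/N  >S  k=4
[2,5] S/N  >S  k=3
[0,5] S  >  k=2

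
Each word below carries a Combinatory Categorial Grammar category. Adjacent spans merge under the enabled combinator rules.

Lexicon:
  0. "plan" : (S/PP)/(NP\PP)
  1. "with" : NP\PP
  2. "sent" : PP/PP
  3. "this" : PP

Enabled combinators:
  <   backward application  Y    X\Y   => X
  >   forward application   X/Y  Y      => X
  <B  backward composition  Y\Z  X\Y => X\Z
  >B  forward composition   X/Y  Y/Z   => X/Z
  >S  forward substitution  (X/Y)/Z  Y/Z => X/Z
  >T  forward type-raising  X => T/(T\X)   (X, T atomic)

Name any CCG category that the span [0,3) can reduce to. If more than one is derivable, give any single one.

[0,4] S   >
  [0,3] S/PP   >B
    [0,2] S/PP   >
      [0,1] "plan" : (S/PP)/(NP\PP)
      [1,2] "with" : NP\PP
    [2,3] "sent" : PP/PP
  [3,4] "this" : PP

S/PP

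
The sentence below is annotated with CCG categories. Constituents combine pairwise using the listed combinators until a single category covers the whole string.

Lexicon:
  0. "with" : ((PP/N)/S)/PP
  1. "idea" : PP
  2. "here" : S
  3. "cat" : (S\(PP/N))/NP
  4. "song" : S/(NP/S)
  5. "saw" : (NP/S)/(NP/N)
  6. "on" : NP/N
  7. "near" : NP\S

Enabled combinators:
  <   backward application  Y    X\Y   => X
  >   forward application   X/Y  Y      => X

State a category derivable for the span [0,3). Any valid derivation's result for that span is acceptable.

PP/N

[0,8] S   <
  [0,3] PP/N   >
    [0,2] (PP/N)/S   >
      [0,1] "with" : ((PP/N)/S)/PP
      [1,2] "idea" : PP
    [2,3] "here" : S
  [3,8] S\(PP/N)   >
    [3,4] "cat" : (S\(PP/N))/NP
    [4,8] NP   <
      [4,7] S   >
        [4,5] "song" : S/(NP/S)
        [5,7] NP/S   >
          [5,6] "saw" : (NP/S)/(NP/N)
          [6,7] "on" : NP/N
      [7,8] "near" : NP\S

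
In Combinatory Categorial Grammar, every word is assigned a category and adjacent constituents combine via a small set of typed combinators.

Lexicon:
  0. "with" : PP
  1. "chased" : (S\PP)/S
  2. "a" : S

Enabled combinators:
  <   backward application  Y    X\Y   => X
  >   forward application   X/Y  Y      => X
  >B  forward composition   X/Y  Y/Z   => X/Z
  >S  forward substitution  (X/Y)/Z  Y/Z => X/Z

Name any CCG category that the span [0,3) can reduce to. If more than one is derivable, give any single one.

S

[0,3] S   <
  [0,1] "with" : PP
  [1,3] S\PP   >
    [1,2] "chased" : (S\PP)/S
    [2,3] "a" : S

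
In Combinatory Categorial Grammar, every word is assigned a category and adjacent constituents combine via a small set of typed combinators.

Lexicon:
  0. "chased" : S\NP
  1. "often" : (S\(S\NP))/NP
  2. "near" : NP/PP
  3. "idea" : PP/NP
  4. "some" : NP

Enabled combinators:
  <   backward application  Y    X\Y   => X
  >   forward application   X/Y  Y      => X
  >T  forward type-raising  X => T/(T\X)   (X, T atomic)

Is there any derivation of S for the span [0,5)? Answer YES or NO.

[0,5] S   <
  [0,1] "chased" : S\NP
  [1,5] S\(S\NP)   >
    [1,2] "often" : (S\(S\NP))/NP
    [2,5] NP   >
      [2,3] "near" : NP/PP
      [3,5] PP   >
        [3,4] "idea" : PP/NP
        [4,5] "some" : NP

YES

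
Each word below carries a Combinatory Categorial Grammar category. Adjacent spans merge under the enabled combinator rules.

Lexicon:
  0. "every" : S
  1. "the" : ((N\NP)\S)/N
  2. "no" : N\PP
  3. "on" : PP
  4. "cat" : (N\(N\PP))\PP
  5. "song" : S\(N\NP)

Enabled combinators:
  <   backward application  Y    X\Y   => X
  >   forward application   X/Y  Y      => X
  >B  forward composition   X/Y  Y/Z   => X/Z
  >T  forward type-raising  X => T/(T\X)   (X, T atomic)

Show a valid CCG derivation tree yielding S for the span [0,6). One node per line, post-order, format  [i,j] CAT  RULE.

[0,6] S   <
  [0,5] N\NP   <
    [0,1] "every" : S
    [1,5] (N\NP)\S   >
      [1,2] "the" : ((N\NP)\S)/N
      [2,5] N   <
        [2,3] "no" : N\PP
        [3,5] N\(N\PP)   <
          [3,4] "on" : PP
          [4,5] "cat" : (N\(N\PP))\PP
  [5,6] "song" : S\(N\NP)

[0,1] S  lex  "every"
[1,2] ((N\NP)\S)/N  lex  "the"
[2,3] N\PP  lex  "no"
[3,4] PP  lex  "on"
[4,5] (N\(N\PP))\PP  lex  "cat"
[3,5] N\(N\PP)  <  k=4
[2,5] N  <  k=3
[1,5] (N\NP)\S  >  k=2
[0,5] N\NP  <  k=1
[5,6] S\(N\NP)  lex  "song"
[0,6] S  <  k=5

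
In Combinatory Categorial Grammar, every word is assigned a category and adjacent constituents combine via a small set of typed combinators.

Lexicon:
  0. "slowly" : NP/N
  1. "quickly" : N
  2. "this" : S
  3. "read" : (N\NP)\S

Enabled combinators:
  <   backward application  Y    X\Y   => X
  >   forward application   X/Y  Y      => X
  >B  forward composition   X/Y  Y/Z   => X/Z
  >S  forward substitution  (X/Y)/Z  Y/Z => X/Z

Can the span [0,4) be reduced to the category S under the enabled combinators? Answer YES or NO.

NO

NP/N N S (N\NP)\S
CKY chart[0,4] = {N}; S ∉ chart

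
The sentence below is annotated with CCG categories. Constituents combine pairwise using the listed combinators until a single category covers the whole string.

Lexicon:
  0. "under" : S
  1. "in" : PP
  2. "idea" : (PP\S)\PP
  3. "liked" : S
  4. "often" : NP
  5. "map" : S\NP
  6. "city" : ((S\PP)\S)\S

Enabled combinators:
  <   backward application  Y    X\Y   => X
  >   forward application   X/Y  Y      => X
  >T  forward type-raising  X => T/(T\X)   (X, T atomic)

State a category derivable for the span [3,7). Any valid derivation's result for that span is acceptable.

[0,7] S   <
  [0,3] PP   <
    [0,1] "under" : S
    [1,3] PP\S   <
      [1,2] "in" : PP
      [2,3] "idea" : (PP\S)\PP
  [3,7] S\PP   <
    [3,4] "liked" : S
    [4,7] (S\PP)\S   <
      [4,6] S   >
        [4,5] S/(S\NP)   >T
          [4,5] "often" : NP
        [5,6] "map" : S\NP
      [6,7] "city" : ((S\PP)\S)\S

S\PP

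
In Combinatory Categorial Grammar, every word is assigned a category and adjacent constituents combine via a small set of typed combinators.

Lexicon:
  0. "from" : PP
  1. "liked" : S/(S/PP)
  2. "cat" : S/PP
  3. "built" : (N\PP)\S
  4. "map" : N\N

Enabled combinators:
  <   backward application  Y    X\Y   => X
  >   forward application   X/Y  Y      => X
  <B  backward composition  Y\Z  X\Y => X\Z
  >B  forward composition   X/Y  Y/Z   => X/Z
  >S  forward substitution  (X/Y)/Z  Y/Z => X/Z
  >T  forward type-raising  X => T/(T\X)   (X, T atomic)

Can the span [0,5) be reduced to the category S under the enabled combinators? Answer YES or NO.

NO

PP S/(S/PP) S/PP (N\PP)\S N\N
CKY chart[0,5] = {N, N/(N\N), NP/(NP\N), PP/(PP\N), S/(S\N)}; S ∉ chart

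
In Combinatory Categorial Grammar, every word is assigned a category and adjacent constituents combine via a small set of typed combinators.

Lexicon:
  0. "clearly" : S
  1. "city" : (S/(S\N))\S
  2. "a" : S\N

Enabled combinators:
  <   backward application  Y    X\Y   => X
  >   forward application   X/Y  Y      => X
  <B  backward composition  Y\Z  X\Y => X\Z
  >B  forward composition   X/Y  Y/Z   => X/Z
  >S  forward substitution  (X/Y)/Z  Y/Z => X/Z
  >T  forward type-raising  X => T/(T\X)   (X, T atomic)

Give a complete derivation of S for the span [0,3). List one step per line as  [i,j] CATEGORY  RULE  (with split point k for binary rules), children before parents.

[0,3] S   >
  [0,2] S/(S\N)   <
    [0,1] "clearly" : S
    [1,2] "city" : (S/(S\N))\S
  [2,3] "a" : S\N

[0,1] S  lex  "clearly"
[1,2] (S/(S\N))\S  lex  "city"
[0,2] S/(S\N)  <  k=1
[2,3] S\N  lex  "a"
[0,3] S  >  k=2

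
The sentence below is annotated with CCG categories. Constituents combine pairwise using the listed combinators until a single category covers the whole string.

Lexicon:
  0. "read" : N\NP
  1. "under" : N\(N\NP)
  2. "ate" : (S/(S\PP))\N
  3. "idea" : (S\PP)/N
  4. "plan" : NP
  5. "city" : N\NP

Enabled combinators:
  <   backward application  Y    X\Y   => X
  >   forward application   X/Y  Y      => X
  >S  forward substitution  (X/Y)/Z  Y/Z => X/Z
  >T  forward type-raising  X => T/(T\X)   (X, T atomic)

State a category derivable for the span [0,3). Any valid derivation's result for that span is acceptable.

S/(S\PP)

[0,6] S   >
  [0,3] S/(S\PP)   <
    [0,2] N   <
      [0,1] "read" : N\NP
      [1,2] "under" : N\(N\NP)
    [2,3] "ate" : (S/(S\PP))\N
  [3,6] S\PP   >
    [3,4] "idea" : (S\PP)/N
    [4,6] N   >
      [4,5] N/(N\NP)   >T
        [4,5] "plan" : NP
      [5,6] "city" : N\NP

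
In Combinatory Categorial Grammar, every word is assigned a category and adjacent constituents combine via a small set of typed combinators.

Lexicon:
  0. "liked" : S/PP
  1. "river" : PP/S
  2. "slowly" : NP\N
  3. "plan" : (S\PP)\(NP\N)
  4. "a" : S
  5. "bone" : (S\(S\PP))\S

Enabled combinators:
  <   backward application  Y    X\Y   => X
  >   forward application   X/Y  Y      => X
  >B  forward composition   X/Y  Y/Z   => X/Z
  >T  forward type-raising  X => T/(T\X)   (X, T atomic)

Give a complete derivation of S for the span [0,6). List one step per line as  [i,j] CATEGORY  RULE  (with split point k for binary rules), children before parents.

[0,1] S/PP  lex  "liked"
[1,2] PP/S  lex  "river"
[2,3] NP\N  lex  "slowly"
[3,4] (S\PP)\(NP\N)  lex  "plan"
[2,4] S\PP  <  k=3
[4,5] S  lex  "a"
[5,6] (S\(S\PP))\S  lex  "bone"
[4,6] S\(S\PP)  <  k=5
[2,6] S  <  k=4
[1,6] PP  >  k=2
[0,6] S  >  k=1

[0,6] S   >
  [0,1] "liked" : S/PP
  [1,6] PP   >
    [1,2] "river" : PP/S
    [2,6] S   <
      [2,4] S\PP   <
        [2,3] "slowly" : NP\N
        [3,4] "plan" : (S\PP)\(NP\N)
      [4,6] S\(S\PP)   <
        [4,5] "a" : S
        [5,6] "bone" : (S\(S\PP))\S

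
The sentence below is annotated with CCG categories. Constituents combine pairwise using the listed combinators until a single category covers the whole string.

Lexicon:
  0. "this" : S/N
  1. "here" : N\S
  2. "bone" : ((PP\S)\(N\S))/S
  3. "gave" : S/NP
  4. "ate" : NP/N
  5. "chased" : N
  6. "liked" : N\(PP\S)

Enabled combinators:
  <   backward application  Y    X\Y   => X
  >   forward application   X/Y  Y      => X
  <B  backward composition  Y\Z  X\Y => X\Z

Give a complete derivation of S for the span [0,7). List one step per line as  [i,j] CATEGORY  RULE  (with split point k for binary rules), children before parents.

[0,1] S/N  lex  "this"
[1,2] N\S  lex  "here"
[2,3] ((PP\S)\(N\S))/S  lex  "bone"
[3,4] S/NP  lex  "gave"
[4,5] NP/N  lex  "ate"
[5,6] N  lex  "chased"
[4,6] NP  >  k=5
[3,6] S  >  k=4
[2,6] (PP\S)\(N\S)  >  k=3
[1,6] PP\S  <  k=2
[6,7] N\(PP\S)  lex  "liked"
[1,7] N  <  k=6
[0,7] S  >  k=1

[0,7] S   >
  [0,1] "this" : S/N
  [1,7] N   <
    [1,6] PP\S   <
      [1,2] "here" : N\S
      [2,6] (PP\S)\(N\S)   >
        [2,3] "bone" : ((PP\S)\(N\S))/S
        [3,6] S   >
          [3,4] "gave" : S/NP
          [4,6] NP   >
            [4,5] "ate" : NP/N
            [5,6] "chased" : N
    [6,7] "liked" : N\(PP\S)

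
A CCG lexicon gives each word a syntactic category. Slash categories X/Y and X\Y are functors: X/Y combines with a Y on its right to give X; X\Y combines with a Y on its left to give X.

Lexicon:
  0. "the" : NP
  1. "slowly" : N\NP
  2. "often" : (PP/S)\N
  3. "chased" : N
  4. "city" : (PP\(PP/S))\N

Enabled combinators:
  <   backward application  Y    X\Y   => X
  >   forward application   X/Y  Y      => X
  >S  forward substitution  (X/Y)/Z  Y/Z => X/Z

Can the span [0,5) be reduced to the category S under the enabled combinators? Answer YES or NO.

NP N\NP (PP/S)\N N (PP\(PP/S))\N
CKY chart[0,5] = {PP}; S ∉ chart

NO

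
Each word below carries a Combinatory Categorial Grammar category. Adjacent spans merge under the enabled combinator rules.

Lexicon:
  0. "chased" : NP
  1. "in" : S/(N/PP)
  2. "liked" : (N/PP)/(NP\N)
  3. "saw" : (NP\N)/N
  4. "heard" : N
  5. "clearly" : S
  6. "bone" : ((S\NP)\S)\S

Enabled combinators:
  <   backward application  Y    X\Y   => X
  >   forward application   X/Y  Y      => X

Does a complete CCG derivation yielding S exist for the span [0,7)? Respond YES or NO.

[0,7] S   <
  [0,1] "chased" : NP
  [1,7] S\NP   <
    [1,5] S   >
      [1,2] "in" : S/(N/PP)
      [2,5] N/PP   >
        [2,3] "liked" : (N/PP)/(NP\N)
        [3,5] NP\N   >
          [3,4] "saw" : (NP\N)/N
          [4,5] "heard" : N
    [5,7] (S\NP)\S   <
      [5,6] "clearly" : S
      [6,7] "bone" : ((S\NP)\S)\S

YES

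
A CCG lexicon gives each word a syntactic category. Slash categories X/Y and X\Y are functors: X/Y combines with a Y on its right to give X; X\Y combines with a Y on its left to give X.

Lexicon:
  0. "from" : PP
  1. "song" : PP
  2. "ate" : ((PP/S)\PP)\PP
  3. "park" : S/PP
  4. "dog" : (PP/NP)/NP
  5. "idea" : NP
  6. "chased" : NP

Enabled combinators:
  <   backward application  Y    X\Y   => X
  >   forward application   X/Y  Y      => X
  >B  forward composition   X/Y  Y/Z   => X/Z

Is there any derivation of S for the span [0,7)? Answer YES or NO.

PP PP ((PP/S)\PP)\PP S/PP (PP/NP)/NP NP NP
CKY chart[0,7] = {PP}; S ∉ chart

NO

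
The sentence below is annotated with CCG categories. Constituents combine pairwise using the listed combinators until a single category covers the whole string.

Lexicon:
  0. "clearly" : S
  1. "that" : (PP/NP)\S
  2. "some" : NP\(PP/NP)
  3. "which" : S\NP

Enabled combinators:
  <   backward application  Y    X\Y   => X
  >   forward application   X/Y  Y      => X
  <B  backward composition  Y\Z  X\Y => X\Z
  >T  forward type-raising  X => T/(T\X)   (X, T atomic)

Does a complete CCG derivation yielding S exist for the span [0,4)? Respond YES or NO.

YES

[0,4] S   <
  [0,3] NP   <
    [0,2] PP/NP   <
      [0,1] "clearly" : S
      [1,2] "that" : (PP/NP)\S
    [2,3] "some" : NP\(PP/NP)
  [3,4] "which" : S\NP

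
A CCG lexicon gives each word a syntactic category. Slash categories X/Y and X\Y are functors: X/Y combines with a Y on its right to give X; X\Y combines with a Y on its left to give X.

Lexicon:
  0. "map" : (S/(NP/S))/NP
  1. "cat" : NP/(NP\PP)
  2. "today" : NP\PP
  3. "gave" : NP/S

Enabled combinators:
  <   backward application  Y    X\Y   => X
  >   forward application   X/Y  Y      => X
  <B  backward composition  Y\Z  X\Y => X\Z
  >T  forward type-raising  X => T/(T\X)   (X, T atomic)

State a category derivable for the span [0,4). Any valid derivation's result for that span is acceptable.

[0,4] S   >
  [0,3] S/(NP/S)   >
    [0,1] "map" : (S/(NP/S))/NP
    [1,3] NP   >
      [1,2] "cat" : NP/(NP\PP)
      [2,3] "today" : NP\PP
  [3,4] "gave" : NP/S

S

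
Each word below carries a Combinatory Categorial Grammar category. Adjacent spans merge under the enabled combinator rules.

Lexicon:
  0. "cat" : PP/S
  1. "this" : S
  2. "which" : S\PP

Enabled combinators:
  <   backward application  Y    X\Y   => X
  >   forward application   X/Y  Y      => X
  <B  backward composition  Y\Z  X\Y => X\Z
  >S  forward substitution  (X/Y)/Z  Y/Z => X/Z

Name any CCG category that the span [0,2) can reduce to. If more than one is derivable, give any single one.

[0,3] S   <
  [0,2] PP   >
    [0,1] "cat" : PP/S
    [1,2] "this" : S
  [2,3] "which" : S\PP

PP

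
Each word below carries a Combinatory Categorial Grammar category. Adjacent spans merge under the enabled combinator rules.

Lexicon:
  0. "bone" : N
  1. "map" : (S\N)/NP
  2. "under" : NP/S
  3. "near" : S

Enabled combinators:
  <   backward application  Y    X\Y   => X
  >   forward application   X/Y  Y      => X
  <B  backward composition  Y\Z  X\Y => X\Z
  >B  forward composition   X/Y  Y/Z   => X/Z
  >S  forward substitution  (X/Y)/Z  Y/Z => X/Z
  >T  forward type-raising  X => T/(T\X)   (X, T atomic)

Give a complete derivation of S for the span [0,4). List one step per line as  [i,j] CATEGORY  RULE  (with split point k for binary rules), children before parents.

[0,1] N  lex  "bone"
[1,2] (S\N)/NP  lex  "map"
[2,3] NP/S  lex  "under"
[3,4] S  lex  "near"
[2,4] NP  >  k=3
[1,4] S\N  >  k=2
[0,4] S  <  k=1

[0,4] S   <
  [0,1] "bone" : N
  [1,4] S\N   >
    [1,2] "map" : (S\N)/NP
    [2,4] NP   >
      [2,3] "under" : NP/S
      [3,4] "near" : S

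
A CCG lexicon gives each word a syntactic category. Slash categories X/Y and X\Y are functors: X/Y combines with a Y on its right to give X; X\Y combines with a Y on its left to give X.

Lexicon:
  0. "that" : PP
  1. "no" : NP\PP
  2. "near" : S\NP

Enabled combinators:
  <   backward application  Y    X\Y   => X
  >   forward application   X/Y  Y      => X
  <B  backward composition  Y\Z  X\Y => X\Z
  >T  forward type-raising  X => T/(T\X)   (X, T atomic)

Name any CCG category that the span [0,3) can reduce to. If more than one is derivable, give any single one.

[0,3] S   <
  [0,1] "that" : PP
  [1,3] S\PP   <B
    [1,2] "no" : NP\PP
    [2,3] "near" : S\NP

S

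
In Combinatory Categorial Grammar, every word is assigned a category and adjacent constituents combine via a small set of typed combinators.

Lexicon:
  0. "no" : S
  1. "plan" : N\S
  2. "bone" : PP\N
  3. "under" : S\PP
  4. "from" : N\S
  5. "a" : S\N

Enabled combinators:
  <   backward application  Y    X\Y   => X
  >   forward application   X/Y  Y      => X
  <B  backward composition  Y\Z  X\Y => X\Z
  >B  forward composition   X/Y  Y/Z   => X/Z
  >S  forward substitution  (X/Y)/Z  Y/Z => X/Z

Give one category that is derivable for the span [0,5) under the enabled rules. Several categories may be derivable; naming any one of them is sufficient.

[0,6] S   <
  [0,5] N   <
    [0,1] "no" : S
    [1,5] N\S   <B
      [1,3] PP\S   <B
        [1,2] "plan" : N\S
        [2,3] "bone" : PP\N
      [3,5] N\PP   <B
        [3,4] "under" : S\PP
        [4,5] "from" : N\S
  [5,6] "a" : S\N

N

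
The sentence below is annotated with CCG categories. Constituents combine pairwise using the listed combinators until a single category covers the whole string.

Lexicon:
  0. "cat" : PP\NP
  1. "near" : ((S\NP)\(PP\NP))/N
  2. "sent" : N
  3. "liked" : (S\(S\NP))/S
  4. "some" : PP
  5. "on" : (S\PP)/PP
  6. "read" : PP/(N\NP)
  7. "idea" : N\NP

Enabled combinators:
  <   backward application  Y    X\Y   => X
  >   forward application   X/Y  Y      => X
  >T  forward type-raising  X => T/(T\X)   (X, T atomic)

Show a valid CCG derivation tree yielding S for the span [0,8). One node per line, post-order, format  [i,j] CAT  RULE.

[0,8] S   <
  [0,3] S\NP   <
    [0,1] "cat" : PP\NP
    [1,3] (S\NP)\(PP\NP)   >
      [1,2] "near" : ((S\NP)\(PP\NP))/N
      [2,3] "sent" : N
  [3,8] S\(S\NP)   >
    [3,4] "liked" : (S\(S\NP))/S
    [4,8] S   >
      [4,5] S/(S\PP)   >T
        [4,5] "some" : PP
      [5,8] S\PP   >
        [5,6] "on" : (S\PP)/PP
        [6,8] PP   >
          [6,7] "read" : PP/(N\NP)
          [7,8] "idea" : N\NP

[0,1] PP\NP  lex  "cat"
[1,2] ((S\NP)\(PP\NP))/N  lex  "near"
[2,3] N  lex  "sent"
[1,3] (S\NP)\(PP\NP)  >  k=2
[0,3] S\NP  <  k=1
[3,4] (S\(S\NP))/S  lex  "liked"
[4,5] PP  lex  "some"
[4,5] S/(S\PP)  >T
[5,6] (S\PP)/PP  lex  "on"
[6,7] PP/(N\NP)  lex  "read"
[7,8] N\NP  lex  "idea"
[6,8] PP  >  k=7
[5,8] S\PP  >  k=6
[4,8] S  >  k=5
[3,8] S\(S\NP)  >  k=4
[0,8] S  <  k=3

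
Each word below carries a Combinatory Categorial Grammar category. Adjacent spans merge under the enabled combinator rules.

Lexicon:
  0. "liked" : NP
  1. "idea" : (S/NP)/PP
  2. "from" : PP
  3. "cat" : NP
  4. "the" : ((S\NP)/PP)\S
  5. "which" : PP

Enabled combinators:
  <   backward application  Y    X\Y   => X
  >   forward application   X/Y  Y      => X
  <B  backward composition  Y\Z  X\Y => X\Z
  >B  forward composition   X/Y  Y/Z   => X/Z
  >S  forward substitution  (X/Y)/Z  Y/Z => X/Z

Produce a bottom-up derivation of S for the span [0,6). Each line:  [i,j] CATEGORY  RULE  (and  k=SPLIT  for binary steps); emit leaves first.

[0,6] S   <
  [0,1] "liked" : NP
  [1,6] S\NP   >
    [1,5] (S\NP)/PP   <
      [1,4] S   >
        [1,3] S/NP   >
          [1,2] "idea" : (S/NP)/PP
          [2,3] "from" : PP
        [3,4] "cat" : NP
      [4,5] "the" : ((S\NP)/PP)\S
    [5,6] "which" : PP

[0,1] NP  lex  "liked"
[1,2] (S/NP)/PP  lex  "idea"
[2,3] PP  lex  "from"
[1,3] S/NP  >  k=2
[3,4] NP  lex  "cat"
[1,4] S  >  k=3
[4,5] ((S\NP)/PP)\S  lex  "the"
[1,5] (S\NP)/PP  <  k=4
[5,6] PP  lex  "which"
[1,6] S\NP  >  k=5
[0,6] S  <  k=1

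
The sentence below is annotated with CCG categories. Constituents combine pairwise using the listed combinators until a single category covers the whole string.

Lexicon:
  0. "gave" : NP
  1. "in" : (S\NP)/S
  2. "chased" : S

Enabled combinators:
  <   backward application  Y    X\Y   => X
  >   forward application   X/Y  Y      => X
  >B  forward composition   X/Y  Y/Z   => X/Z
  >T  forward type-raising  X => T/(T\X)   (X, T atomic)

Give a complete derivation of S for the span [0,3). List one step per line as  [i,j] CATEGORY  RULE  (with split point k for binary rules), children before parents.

[0,1] NP  lex  "gave"
[1,2] (S\NP)/S  lex  "in"
[2,3] S  lex  "chased"
[1,3] S\NP  >  k=2
[0,3] S  <  k=1

[0,3] S   <
  [0,1] "gave" : NP
  [1,3] S\NP   >
    [1,2] "in" : (S\NP)/S
    [2,3] "chased" : S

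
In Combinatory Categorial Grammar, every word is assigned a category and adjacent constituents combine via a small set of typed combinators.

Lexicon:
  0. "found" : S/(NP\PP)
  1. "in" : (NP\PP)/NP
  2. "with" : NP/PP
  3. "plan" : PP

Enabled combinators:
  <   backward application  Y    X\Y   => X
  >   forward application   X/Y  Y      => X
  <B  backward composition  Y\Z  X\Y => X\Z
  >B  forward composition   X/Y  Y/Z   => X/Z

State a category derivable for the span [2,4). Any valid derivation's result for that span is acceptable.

NP

[0,4] S   >
  [0,2] S/NP   >B
    [0,1] "found" : S/(NP\PP)
    [1,2] "in" : (NP\PP)/NP
  [2,4] NP   >
    [2,3] "with" : NP/PP
    [3,4] "plan" : PP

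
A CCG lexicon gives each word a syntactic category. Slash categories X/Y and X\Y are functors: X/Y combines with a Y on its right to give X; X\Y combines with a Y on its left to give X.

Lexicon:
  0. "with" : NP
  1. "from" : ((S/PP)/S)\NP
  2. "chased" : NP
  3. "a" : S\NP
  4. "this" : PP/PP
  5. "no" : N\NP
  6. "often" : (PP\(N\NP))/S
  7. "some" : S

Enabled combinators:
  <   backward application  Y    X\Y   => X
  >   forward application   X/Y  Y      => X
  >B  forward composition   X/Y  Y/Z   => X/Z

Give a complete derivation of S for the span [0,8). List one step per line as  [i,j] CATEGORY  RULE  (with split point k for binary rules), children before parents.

[0,1] NP  lex  "with"
[1,2] ((S/PP)/S)\NP  lex  "from"
[0,2] (S/PP)/S  <  k=1
[2,3] NP  lex  "chased"
[3,4] S\NP  lex  "a"
[2,4] S  <  k=3
[0,4] S/PP  >  k=2
[4,5] PP/PP  lex  "this"
[0,5] S/PP  >B  k=4
[5,6] N\NP  lex  "no"
[6,7] (PP\(N\NP))/S  lex  "often"
[7,8] S  lex  "some"
[6,8] PP\(N\NP)  >  k=7
[5,8] PP  <  k=6
[0,8] S  >  k=5

[0,8] S   >
  [0,5] S/PP   >B
    [0,4] S/PP   >
      [0,2] (S/PP)/S   <
        [0,1] "with" : NP
        [1,2] "from" : ((S/PP)/S)\NP
      [2,4] S   <
        [2,3] "chased" : NP
        [3,4] "a" : S\NP
    [4,5] "this" : PP/PP
  [5,8] PP   <
    [5,6] "no" : N\NP
    [6,8] PP\(N\NP)   >
      [6,7] "often" : (PP\(N\NP))/S
      [7,8] "some" : S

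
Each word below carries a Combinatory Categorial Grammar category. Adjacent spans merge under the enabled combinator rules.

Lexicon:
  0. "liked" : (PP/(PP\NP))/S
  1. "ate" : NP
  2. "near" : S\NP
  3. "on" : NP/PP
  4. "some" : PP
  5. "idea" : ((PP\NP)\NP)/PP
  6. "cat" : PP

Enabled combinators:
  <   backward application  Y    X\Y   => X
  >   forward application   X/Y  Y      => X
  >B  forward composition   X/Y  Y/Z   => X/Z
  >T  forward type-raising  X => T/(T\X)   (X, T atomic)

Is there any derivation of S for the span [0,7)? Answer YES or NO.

NO

(PP/(PP\NP))/S NP S\NP NP/PP PP ((PP\NP)\NP)/PP PP
CKY chart[0,7] = {N/(N\PP), NP/(NP\PP), PP, PP/(PP\PP), S/(S\PP)}; S ∉ chart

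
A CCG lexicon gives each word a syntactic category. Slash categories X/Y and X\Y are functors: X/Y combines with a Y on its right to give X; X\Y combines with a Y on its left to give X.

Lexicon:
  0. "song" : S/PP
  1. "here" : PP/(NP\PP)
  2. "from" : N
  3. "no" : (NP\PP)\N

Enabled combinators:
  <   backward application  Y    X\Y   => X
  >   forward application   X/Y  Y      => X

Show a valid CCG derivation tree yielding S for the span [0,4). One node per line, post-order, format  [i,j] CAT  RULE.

[0,4] S   >
  [0,1] "song" : S/PP
  [1,4] PP   >
    [1,2] "here" : PP/(NP\PP)
    [2,4] NP\PP   <
      [2,3] "from" : N
      [3,4] "no" : (NP\PP)\N

[0,1] S/PP  lex  "song"
[1,2] PP/(NP\PP)  lex  "here"
[2,3] N  lex  "from"
[3,4] (NP\PP)\N  lex  "no"
[2,4] NP\PP  <  k=3
[1,4] PP  >  k=2
[0,4] S  >  k=1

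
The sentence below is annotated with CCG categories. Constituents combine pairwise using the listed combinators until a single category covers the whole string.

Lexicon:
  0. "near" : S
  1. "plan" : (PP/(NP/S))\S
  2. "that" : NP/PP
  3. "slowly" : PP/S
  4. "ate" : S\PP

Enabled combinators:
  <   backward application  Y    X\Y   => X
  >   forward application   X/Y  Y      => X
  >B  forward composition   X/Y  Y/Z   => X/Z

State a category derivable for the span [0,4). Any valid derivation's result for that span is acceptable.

[0,5] S   <
  [0,4] PP   >
    [0,2] PP/(NP/S)   <
      [0,1] "near" : S
      [1,2] "plan" : (PP/(NP/S))\S
    [2,4] NP/S   >B
      [2,3] "that" : NP/PP
      [3,4] "slowly" : PP/S
  [4,5] "ate" : S\PP

PP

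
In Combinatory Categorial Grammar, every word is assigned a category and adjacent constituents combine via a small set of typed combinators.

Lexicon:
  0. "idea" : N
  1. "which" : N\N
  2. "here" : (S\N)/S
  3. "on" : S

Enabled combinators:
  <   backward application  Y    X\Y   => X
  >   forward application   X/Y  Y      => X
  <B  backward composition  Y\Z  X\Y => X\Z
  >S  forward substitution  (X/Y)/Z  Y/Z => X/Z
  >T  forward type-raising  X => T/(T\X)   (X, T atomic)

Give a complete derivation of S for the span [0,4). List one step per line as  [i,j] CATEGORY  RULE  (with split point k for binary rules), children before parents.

[0,1] N  lex  "idea"
[1,2] N\N  lex  "which"
[2,3] (S\N)/S  lex  "here"
[3,4] S  lex  "on"
[2,4] S\N  >  k=3
[1,4] S\N  <B  k=2
[0,4] S  <  k=1

[0,4] S   <
  [0,1] "idea" : N
  [1,4] S\N   <B
    [1,2] "which" : N\N
    [2,4] S\N   >
      [2,3] "here" : (S\N)/S
      [3,4] "on" : S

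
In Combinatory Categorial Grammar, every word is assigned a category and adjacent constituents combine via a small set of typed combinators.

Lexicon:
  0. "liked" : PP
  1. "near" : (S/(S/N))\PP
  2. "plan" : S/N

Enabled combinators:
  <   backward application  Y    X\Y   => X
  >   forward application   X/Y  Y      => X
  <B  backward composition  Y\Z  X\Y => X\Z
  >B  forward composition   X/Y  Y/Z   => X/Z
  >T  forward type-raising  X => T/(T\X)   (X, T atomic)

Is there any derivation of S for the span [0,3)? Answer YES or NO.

[0,3] S   >
  [0,2] S/(S/N)   <
    [0,1] "liked" : PP
    [1,2] "near" : (S/(S/N))\PP
  [2,3] "plan" : S/N

YES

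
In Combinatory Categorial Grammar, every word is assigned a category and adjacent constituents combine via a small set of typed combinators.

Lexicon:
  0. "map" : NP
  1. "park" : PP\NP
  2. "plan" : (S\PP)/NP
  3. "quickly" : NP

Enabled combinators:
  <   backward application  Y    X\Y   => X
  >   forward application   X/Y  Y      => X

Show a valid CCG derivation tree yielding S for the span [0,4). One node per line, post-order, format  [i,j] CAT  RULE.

[0,4] S   <
  [0,2] PP   <
    [0,1] "map" : NP
    [1,2] "park" : PP\NP
  [2,4] S\PP   >
    [2,3] "plan" : (S\PP)/NP
    [3,4] "quickly" : NP

[0,1] NP  lex  "map"
[1,2] PP\NP  lex  "park"
[0,2] PP  <  k=1
[2,3] (S\PP)/NP  lex  "plan"
[3,4] NP  lex  "quickly"
[2,4] S\PP  >  k=3
[0,4] S  <  k=2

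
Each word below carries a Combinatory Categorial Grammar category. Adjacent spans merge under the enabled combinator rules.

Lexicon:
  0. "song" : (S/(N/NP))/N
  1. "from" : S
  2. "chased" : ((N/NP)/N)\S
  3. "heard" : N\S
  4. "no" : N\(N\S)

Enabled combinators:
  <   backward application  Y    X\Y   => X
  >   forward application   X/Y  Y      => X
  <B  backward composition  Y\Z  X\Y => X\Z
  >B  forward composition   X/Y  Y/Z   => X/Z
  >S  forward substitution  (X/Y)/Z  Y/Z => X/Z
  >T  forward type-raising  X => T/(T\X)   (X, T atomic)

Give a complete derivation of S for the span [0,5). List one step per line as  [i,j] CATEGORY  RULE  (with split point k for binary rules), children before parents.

[0,5] S   >
  [0,3] S/N   >S
    [0,1] "song" : (S/(N/NP))/N
    [1,3] (N/NP)/N   <
      [1,2] "from" : S
      [2,3] "chased" : ((N/NP)/N)\S
  [3,5] N   <
    [3,4] "heard" : N\S
    [4,5] "no" : N\(N\S)

[0,1] (S/(N/NP))/N  lex  "song"
[1,2] S  lex  "from"
[2,3] ((N/NP)/N)\S  lex  "chased"
[1,3] (N/NP)/N  <  k=2
[0,3] S/N  >S  k=1
[3,4] N\S  lex  "heard"
[4,5] N\(N\S)  lex  "no"
[3,5] N  <  k=4
[0,5] S  >  k=3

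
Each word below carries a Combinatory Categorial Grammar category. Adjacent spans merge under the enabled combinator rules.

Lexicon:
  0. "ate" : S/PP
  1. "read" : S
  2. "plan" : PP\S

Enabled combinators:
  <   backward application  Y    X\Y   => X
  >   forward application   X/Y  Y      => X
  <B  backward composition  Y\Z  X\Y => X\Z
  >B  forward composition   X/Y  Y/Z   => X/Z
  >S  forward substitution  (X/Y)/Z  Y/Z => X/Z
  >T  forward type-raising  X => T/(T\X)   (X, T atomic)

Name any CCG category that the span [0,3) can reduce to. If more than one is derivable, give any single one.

S

[0,3] S   >
  [0,1] "ate" : S/PP
  [1,3] PP   <
    [1,2] "read" : S
    [2,3] "plan" : PP\S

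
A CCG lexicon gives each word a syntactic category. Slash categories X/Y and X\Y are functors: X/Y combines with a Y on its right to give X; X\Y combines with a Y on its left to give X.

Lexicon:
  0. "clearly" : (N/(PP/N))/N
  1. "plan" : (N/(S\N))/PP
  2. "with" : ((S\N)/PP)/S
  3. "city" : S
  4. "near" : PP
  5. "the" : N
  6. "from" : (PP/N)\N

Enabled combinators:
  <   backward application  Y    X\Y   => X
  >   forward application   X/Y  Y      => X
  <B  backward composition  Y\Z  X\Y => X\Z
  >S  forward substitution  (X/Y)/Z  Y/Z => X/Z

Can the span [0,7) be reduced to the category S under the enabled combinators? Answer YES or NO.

(N/(PP/N))/N (N/(S\N))/PP ((S\N)/PP)/S S PP N (PP/N)\N
CKY chart[0,7] = {N}; S ∉ chart

NO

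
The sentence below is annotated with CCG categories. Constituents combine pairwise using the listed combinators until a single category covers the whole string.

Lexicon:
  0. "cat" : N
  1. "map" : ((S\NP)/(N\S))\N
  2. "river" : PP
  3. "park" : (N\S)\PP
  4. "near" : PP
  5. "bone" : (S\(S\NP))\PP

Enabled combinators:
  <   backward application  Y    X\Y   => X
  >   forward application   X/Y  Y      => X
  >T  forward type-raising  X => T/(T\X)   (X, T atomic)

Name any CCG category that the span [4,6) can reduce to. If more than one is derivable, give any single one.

[0,6] S   <
  [0,4] S\NP   >
    [0,2] (S\NP)/(N\S)   <
      [0,1] "cat" : N
      [1,2] "map" : ((S\NP)/(N\S))\N
    [2,4] N\S   <
      [2,3] "river" : PP
      [3,4] "park" : (N\S)\PP
  [4,6] S\(S\NP)   <
    [4,5] "near" : PP
    [5,6] "bone" : (S\(S\NP))\PP

S\(S\NP)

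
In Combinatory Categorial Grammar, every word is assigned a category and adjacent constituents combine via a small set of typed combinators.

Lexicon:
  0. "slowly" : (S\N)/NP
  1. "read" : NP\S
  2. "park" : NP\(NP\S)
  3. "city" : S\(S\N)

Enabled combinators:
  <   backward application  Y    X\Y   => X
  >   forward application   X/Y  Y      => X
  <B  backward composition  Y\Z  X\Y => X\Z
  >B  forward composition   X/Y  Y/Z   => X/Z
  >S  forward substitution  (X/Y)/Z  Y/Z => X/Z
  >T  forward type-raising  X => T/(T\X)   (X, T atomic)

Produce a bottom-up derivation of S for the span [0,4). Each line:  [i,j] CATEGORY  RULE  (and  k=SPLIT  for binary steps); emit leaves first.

[0,4] S   <
  [0,3] S\N   >
    [0,1] "slowly" : (S\N)/NP
    [1,3] NP   <
      [1,2] "read" : NP\S
      [2,3] "park" : NP\(NP\S)
  [3,4] "city" : S\(S\N)

[0,1] (S\N)/NP  lex  "slowly"
[1,2] NP\S  lex  "read"
[2,3] NP\(NP\S)  lex  "park"
[1,3] NP  <  k=2
[0,3] S\N  >  k=1
[3,4] S\(S\N)  lex  "city"
[0,4] S  <  k=3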